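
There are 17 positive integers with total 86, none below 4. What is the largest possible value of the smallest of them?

The average is 86/17 < 6, so some value is ≤ 5.
Achievable: 16 of them at 5 and 1 at 6 total 86.

5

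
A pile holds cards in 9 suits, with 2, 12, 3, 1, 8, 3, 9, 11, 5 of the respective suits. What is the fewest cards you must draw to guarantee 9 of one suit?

47

In the worst case you take as many as possible of each suit without reaching 9: 2 + 8 + 3 + 1 + 8 + 3 + 8 + 8 + 5 = 46.
The next one must give 9 of some suit, so 46 + 1 = 47.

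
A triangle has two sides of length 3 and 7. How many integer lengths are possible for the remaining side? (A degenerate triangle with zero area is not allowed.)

5

The triangle inequality gives |3 − 7| < c < 3 + 7, i.e. 4 < c < 10.
So c can be any integer from 5 to 9: 5 values.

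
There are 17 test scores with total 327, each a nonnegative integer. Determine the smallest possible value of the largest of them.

The 17 values sum to 327, so their maximum is at least ⌈327/17⌉ = 20.
Achievable: 4 of them at 20 and 13 at 19 total 327.

20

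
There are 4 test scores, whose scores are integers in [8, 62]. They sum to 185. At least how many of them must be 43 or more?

1

Suppose at most 4 − j of them reach 43; then j values are ≤ 42 and the rest ≤ 62.
The total is then ≤ 42·j + 62·(4 − j) = 248 − 20j. For this to be ≥ 185 we need j ≤ 3, so at least 4 − 3 = 1 must reach 43.
Exactly 1 works: 1 value at 62 and 3 at 42 total 188; lower one of the high values by 3 (still ≥ 43) to hit 185.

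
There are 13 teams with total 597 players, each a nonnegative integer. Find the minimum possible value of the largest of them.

Some value must be at least ⌈597/13⌉ = 46, since 13 × 45 = 585 < 597.
Achievable: 12 of them at 46 and 1 at 45 total 597.

46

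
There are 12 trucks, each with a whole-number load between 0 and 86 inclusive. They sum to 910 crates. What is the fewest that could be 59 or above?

Each value short of 59 is at most 58, costing at least 86 − 58 = 28 against the maximum total of 1032.
We can afford to lose at most 1032 − 910 = 122, so at most ⌊122/28⌋ = 4 fall short, and at least 8 are ≥ 59.
Exactly 8 works: 8 values at 86 and 4 at 58 total 920; lower one of the high values by 10 (still ≥ 59) to hit 910.

8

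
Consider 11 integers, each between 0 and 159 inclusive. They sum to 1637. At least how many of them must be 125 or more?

Each value short of 125 is at most 124, costing at least 159 − 124 = 35 against the maximum total of 1749.
We can afford to lose at most 1749 − 1637 = 112, so at most ⌊112/35⌋ = 3 fall short, and at least 8 are ≥ 125.
Exactly 8 works: 8 values at 159 and 3 at 124 total 1644; lower one of the high values by 7 (still ≥ 125) to hit 1637.

8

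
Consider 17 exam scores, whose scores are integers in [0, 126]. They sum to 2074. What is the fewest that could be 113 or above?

13

Suppose at most 17 − j of them reach 113; then j values are ≤ 112 and the rest ≤ 126.
The total is then ≤ 112·j + 126·(17 − j) = 2142 − 14j. For this to be ≥ 2074 we need j ≤ 4, so at least 17 − 4 = 13 must reach 113.
Exactly 13 works: 13 values at 126 and 4 at 112 total 2086; lower one of the high values by 12 (still ≥ 113) to hit 2074.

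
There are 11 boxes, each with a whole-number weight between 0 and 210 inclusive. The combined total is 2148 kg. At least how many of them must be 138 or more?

Suppose at most 11 − j of them reach 138; then j values are ≤ 137 and the rest ≤ 210.
The total is then ≤ 137·j + 210·(11 − j) = 2310 − 73j. For this to be ≥ 2148 we need j ≤ 2, so at least 11 − 2 = 9 must reach 138.
Exactly 9 works: 9 values at 210 and 2 at 137 total 2164; lower one of the high values by 16 (still ≥ 138) to hit 2148.

9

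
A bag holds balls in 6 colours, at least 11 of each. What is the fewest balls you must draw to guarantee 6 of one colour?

You could draw 5 of every colour without reaching 6 of any — 30 in all.
One more forces 6 of some colour, so 30 + 1 = 31.

31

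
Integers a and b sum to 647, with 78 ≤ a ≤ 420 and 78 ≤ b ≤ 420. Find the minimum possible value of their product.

95340

Since a + b is fixed, pushing one of them to its bound minimizes the product.
At the endpoint a = 227, b = 647 − 227 = 420, so ab = 227 × 420 = 95340.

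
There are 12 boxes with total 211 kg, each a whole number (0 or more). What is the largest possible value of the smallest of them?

17

The average is 211/12 < 18, so some value is ≤ 17.
Equality holds with 5 values of 17 and 7 values of 18.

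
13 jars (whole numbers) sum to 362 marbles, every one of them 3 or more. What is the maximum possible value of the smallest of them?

If every one of the 13 were at least 28, the total would be at least 13 × 28 = 364 > 362.
Taking 2 copies of 27 and 11 copies of 28 gives exactly 362, so 27 is attained.

27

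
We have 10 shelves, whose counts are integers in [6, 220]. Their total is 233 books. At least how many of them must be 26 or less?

2

If only k of them are at most 26, the other 10 − k are at least 27, so the total is at least (10 − k)·27 + k·6.
This is ≤ 233, so (10 − k)·27 + 6k ≤ 233, which gives k ≥ 2.
Exactly 2 works: 2 values at 6 and 8 at 27 total 228; raise one of the low values by 5 (still ≤ 26) to hit 233.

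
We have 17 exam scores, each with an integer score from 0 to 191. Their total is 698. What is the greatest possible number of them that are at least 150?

4

If k of the values are ≥ 150, the total is ≥ 150k + 0(17 − k).
Setting 150k + 0(17 − k) ≤ 698 gives 150k ≤ 698, so k ≤ 4.
k = 4 is achieved by 4 values at 150 and 13 at 0, total 600; add 98 to one value (staying below 150) to reach 698.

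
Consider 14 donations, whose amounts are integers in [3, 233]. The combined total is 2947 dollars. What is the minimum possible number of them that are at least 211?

1

If only k of them are at least 211, the other 14 − k are at most 210, so the total is at most k·233 + (14 − k)·210.
This must reach 2947, so k·233 + (14 − k)·210 ≥ 2947, giving k ≥ 1.
Exactly 1 works: 1 value at 233 and 13 at 210 total 2963; lower one of the high values by 16 (still ≥ 211) to hit 2947.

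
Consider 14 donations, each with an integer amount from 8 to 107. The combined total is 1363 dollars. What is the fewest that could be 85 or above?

9

Each value short of 85 is at most 84, costing at least 107 − 84 = 23 against the maximum total of 1498.
We can afford to lose at most 1498 − 1363 = 135, so at most ⌊135/23⌋ = 5 fall short, and at least 9 are ≥ 85.
Exactly 9 works: 9 values at 107 and 5 at 84 total 1383; lower one of the high values by 20 (still ≥ 85) to hit 1363.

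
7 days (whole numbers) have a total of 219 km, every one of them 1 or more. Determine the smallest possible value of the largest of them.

32

If every one of the 7 were at most 31, the total would be at most 7 × 31 = 217 < 219.
Equality holds with 2 values of 32 and 5 values of 31.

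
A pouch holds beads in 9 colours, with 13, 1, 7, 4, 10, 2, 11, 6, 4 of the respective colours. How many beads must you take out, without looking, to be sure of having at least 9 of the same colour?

In the worst case you take as many as possible of each colour without reaching 9: 8 + 1 + 7 + 4 + 8 + 2 + 8 + 6 + 4 = 48.
The next one must give 9 of some colour, so 48 + 1 = 49.

49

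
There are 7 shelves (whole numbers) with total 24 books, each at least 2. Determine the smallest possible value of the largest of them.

4

If every one of the 7 were at most 3, the total would be at most 7 × 3 = 21 < 24.
Equality holds with 3 values of 4 and 4 values of 3.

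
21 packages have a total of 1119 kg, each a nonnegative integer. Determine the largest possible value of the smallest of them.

53

The average is 1119/21 < 54, so some value is ≤ 53.
Achievable: 15 of them at 53 and 6 at 54 total 1119.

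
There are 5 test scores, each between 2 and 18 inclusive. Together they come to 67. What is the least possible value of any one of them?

2

To make one score as small as possible, make the other 4 as large as possible.
The other 4 can take up 4 × 18 = 72 ≥ 67 − 2, so one score can sit at its floor of 2.
Achievable: one at 2 and the other 4 totalling 65, which fits since 4 × 2 ≤ 65 ≤ 4 × 18.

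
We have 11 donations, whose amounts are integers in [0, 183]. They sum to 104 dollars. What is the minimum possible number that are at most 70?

Each value above 70 is at least 71, contributing at least 71 − 0 = 71 above the floor 0.
The sum exceeds the floor total 0 by 104, so at most ⌊104/71⌋ = 1 exceed 70, and at least 10 are ≤ 70.
Exactly 10 works: 10 values at 0 and 1 at 71 total 71; raise one of the low values by 33 (still ≤ 70) to hit 104.

10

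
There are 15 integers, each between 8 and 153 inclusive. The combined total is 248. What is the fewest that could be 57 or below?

Each value above 57 is at least 58, contributing at least 58 − 8 = 50 above the floor 8.
The sum exceeds the floor total 120 by 128, so at most ⌊128/50⌋ = 2 exceed 57, and at least 13 are ≤ 57.
Exactly 13 works: 13 values at 8 and 2 at 58 total 220; raise one of the low values by 28 (still ≤ 57) to hit 248.

13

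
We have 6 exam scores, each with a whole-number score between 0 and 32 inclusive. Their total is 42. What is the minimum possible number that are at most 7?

1

Each value above 7 is at least 8, contributing at least 8 − 0 = 8 above the floor 0.
The sum exceeds the floor total 0 by 42, so at most ⌊42/8⌋ = 5 exceed 7, and at least 1 are ≤ 7.
Exactly 1 works: 1 value at 0 and 5 at 8 total 40; raise one of the low values by 2 (still ≤ 7) to hit 42.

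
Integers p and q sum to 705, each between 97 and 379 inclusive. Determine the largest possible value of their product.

For a fixed sum, the product pq is largest when p and q are as close as possible.
Taking p = 352 and q = 353 (both in [97, 379]) gives pq = 124256.

124256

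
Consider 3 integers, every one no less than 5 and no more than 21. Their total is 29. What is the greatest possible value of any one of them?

19

Maximizing one value means minimizing the remaining 2.
The other 2 contribute at least 2 × 5 = 10, leaving at most 29 − 10 = 19.
Since 19 ≤ 21, this is achievable: one at 19 and 2 at 5.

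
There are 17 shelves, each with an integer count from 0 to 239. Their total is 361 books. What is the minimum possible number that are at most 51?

If only k of them are at most 51, the other 17 − k are at least 52, so the total is at least (17 − k)·52 + k·0.
This is ≤ 361, so (17 − k)·52 + 0k ≤ 361, which gives k ≥ 11.
Exactly 11 works: 11 values at 0 and 6 at 52 total 312; raise one of the low values by 49 (still ≤ 51) to hit 361.

11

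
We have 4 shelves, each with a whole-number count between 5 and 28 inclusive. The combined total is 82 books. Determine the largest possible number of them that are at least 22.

3

Suppose k of them are at least 22. Those contribute at least 22 each and the other 4 − k at least 5 each.
So the total is at least 22k + 5(4 − k) = 20 + 17k. This must be ≤ 82, giving k ≤ 3.
k = 3 is achieved by 3 values at 22 and 1 at 5, total 71; add 11 to one value (staying below 22) to reach 82.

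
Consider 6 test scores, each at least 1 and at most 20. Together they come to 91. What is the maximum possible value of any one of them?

20

To make one score as large as possible, make the other 5 as small as possible.
The other 5 contribute at least 5 × 1 = 5, leaving at most 91 − 5 = 86.
But each score is capped at 20, so the maximum is 20.
Achievable: one at 20 and the other 5 totalling 71, which fits since 5 × 1 ≤ 71 ≤ 5 × 20.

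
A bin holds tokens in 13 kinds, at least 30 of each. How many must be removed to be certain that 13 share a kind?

157

In the worst case you draw 12 of each of the 13 kinds: 13 × 12 = 156.
One more forces 13 of some kind, so 156 + 1 = 157.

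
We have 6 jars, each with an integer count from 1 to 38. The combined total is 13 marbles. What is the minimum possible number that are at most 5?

5

If only k of them are at most 5, the other 6 − k are at least 6, so the total is at least (6 − k)·6 + k·1.
This is ≤ 13, so (6 − k)·6 + 1k ≤ 13, which gives k ≥ 5.
Exactly 5 works: 5 values at 1 and 1 at 6 total 11; raise one of the low values by 2 (still ≤ 5) to hit 13.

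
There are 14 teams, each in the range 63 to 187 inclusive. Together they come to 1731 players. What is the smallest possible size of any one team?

63

Minimizing one value means maximizing the remaining 13.
The other 13 can take up 13 × 187 = 2431 ≥ 1731 − 63, so one team can sit at its floor of 63.
Achievable: one at 63 and the other 13 totalling 1668, which fits since 13 × 63 ≤ 1668 ≤ 13 × 187.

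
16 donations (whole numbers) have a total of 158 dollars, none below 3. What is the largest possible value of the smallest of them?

9

The 16 values sum to 158, so their minimum is at most ⌊158/16⌋ = 9.
Taking 2 copies of 9 and 14 copies of 10 gives exactly 158, so 9 is attained.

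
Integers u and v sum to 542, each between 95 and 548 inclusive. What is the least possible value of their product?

42465

Since u + v is fixed, pushing one of them to its bound minimizes the product.
The extreme feasible split is u = 95, v = 447, giving uv = 42465.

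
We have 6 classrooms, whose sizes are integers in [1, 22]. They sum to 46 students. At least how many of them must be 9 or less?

2

If only k of them are at most 9, the other 6 − k are at least 10, so the total is at least (6 − k)·10 + k·1.
This is ≤ 46, so (6 − k)·10 + 1k ≤ 46, which gives k ≥ 2.
Exactly 2 works: 2 values at 1 and 4 at 10 total 42; raise one of the low values by 4 (still ≤ 9) to hit 46.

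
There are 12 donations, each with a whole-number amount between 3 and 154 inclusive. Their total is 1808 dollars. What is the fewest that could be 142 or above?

Suppose at most 12 − j of them reach 142; then j values are ≤ 141 and the rest ≤ 154.
The total is then ≤ 141·j + 154·(12 − j) = 1848 − 13j. For this to be ≥ 1808 we need j ≤ 3, so at least 12 − 3 = 9 must reach 142.
Exactly 9 works: 9 values at 154 and 3 at 141 total 1809; lower one of the high values by 1 (still ≥ 142) to hit 1808.

9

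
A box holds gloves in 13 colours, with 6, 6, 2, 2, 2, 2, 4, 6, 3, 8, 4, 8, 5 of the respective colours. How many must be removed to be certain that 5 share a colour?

44

In the worst case you take as many as possible of each colour without reaching 5: 4 + 4 + 2 + 2 + 2 + 2 + 4 + 4 + 3 + 4 + 4 + 4 + 4 = 43.
The next one must give 5 of some colour, so 43 + 1 = 44.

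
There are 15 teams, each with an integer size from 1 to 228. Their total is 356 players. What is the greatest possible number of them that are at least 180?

Suppose k of them are at least 180. Those contribute at least 180 each and the other 15 − k at least 1 each.
So the total is at least 180k + 1(15 − k) = 15 + 179k. This must be ≤ 356, giving k ≤ 1.
k = 1 is achieved by 1 value at 180 and 14 at 1, total 194; add 162 to one value (staying below 180) to reach 356.

1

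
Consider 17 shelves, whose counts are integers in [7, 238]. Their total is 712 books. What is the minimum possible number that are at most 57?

6

If only k of them are at most 57, the other 17 − k are at least 58, so the total is at least (17 − k)·58 + k·7.
This is ≤ 712, so (17 − k)·58 + 7k ≤ 712, which gives k ≥ 6.
Exactly 6 works: 6 values at 7 and 11 at 58 total 680; raise one of the low values by 32 (still ≤ 57) to hit 712.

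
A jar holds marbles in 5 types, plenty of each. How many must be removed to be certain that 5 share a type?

You could draw 4 of every type without reaching 5 of any — 20 in all.
One more forces 5 of some type, so 20 + 1 = 21.

21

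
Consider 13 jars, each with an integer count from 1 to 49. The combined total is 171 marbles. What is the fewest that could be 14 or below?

2

Let j be the number exceeding 14. Then the total is ≥ 15·j + 1·(13 − j) = 13 + 14j.
So 14j ≤ 158 and j ≤ 11; hence at least 13 − 11 = 2 are ≤ 14.
Exactly 2 works: 2 values at 1 and 11 at 15 total 167; raise one of the low values by 4 (still ≤ 14) to hit 171.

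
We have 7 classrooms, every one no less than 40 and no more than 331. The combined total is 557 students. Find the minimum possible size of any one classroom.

Minimizing one value means maximizing the remaining 6.
The other 6 can take up 6 × 331 = 1986 ≥ 557 − 40, so one classroom can sit at its floor of 40.
Achievable: one at 40 and the other 6 totalling 517, which fits since 6 × 40 ≤ 517 ≤ 6 × 331.

40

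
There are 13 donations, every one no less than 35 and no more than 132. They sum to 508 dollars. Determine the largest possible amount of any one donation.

88

To make one donation as large as possible, make the other 12 as small as possible.
The other 12 contribute at least 12 × 35 = 420, leaving at most 508 − 420 = 88.
Since 88 ≤ 132, this is achievable: one at 88 and 12 at 35.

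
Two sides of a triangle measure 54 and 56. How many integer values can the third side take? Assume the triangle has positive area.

107

The triangle inequality gives |54 − 56| < c < 54 + 56, i.e. 2 < c < 110.
So c can be any integer from 3 to 109: 107 values.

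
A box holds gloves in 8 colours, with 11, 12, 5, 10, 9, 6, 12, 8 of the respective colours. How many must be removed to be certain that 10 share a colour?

65

In the worst case you take as many as possible of each colour without reaching 10: 9 + 9 + 5 + 9 + 9 + 6 + 9 + 8 = 64.
The next one must give 10 of some colour, so 64 + 1 = 65.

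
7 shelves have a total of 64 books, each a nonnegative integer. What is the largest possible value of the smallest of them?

9

If every one of the 7 were at least 10, the total would be at least 7 × 10 = 70 > 64.
Taking 6 copies of 9 and 1 copy of 10 gives exactly 64, so 9 is attained.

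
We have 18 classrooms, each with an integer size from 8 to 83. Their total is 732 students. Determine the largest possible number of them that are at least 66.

Suppose k of them are at least 66. Those contribute at least 66 each and the other 18 − k at least 8 each.
So the total is at least 66k + 8(18 − k) = 144 + 58k. This must be ≤ 732, giving k ≤ 10.
k = 10 is achieved by 10 values at 66 and 8 at 8, total 724; add 8 to one value (staying below 66) to reach 732.

10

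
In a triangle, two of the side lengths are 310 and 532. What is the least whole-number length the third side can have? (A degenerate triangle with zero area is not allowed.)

223

The third side must exceed |310 − 532| = 222.
The smallest integer above 222 is 223.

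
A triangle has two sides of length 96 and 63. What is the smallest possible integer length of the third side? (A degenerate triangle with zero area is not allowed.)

The third side must exceed |96 − 63| = 33.
The smallest integer above 33 is 34.

34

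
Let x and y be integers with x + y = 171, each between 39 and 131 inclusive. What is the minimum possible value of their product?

5240

For a fixed sum, xy is smallest when x and y are as far apart as possible.
At the endpoint x = 40, y = 171 − 40 = 131, so xy = 40 × 131 = 5240.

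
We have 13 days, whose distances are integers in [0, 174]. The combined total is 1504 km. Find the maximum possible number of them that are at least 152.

9

With k values at 152 or above and the rest at least 0, the sum is at least 0 + 152k.
Since the sum is 1504, we need 152k ≤ 1504, i.e. k ≤ 9.
k = 9 is achieved by 9 values at 152 and 4 at 0, total 1368; add 136 to one value (staying below 152) to reach 1504.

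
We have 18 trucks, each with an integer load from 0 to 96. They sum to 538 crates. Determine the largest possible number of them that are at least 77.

6

If k of the values are ≥ 77, the total is ≥ 77k + 0(18 − k).
Setting 77k + 0(18 − k) ≤ 538 gives 77k ≤ 538, so k ≤ 6.
k = 6 is achieved by 6 values at 77 and 12 at 0, total 462; add 76 to one value (staying below 77) to reach 538.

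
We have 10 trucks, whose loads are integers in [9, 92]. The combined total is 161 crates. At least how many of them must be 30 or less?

7

If only k of them are at most 30, the other 10 − k are at least 31, so the total is at least (10 − k)·31 + k·9.
This is ≤ 161, so (10 − k)·31 + 9k ≤ 161, which gives k ≥ 7.
Exactly 7 works: 7 values at 9 and 3 at 31 total 156; raise one of the low values by 5 (still ≤ 30) to hit 161.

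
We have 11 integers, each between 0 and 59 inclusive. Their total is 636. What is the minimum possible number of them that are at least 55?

9

If only k of them are at least 55, the other 11 − k are at most 54, so the total is at most k·59 + (11 − k)·54.
This must reach 636, so k·59 + (11 − k)·54 ≥ 636, giving k ≥ 9.
Exactly 9 works: 9 values at 59 and 2 at 54 total 639; lower one of the high values by 3 (still ≥ 55) to hit 636.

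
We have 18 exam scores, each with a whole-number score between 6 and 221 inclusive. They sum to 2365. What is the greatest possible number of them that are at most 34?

Suppose k of them are at most 34. Those contribute at most 34 each and the rest at most 221 each.
So the total is at most 34k + 221(18 − k) = 3978 − 187k. This must still be ≥ 2365, so k ≤ 8.
k = 8 is achieved by 8 values at 34 and 10 at 221, total 2482; lower one of the 221's by 117 (still > 34) to reach 2365.

8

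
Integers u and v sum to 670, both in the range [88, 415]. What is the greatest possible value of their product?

112225

With u + v fixed, uv peaks when the two are closest together.
Taking u = 335 and v = 335 (both in [88, 415]) gives uv = 112225.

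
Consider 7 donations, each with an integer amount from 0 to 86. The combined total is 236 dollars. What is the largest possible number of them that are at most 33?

6

Each value at 33 or below falls at least 86 − 33 = 53 short of the ceiling 86.
The ceiling total is 7 × 86 = 602, and we need 236, so at most ⌊(602 − 236)/53⌋ = 6 can be that low.
k = 6 is achieved by 6 values at 33 and 1 at 86, total 284; lower one of the 86's by 48 (still > 33) to reach 236.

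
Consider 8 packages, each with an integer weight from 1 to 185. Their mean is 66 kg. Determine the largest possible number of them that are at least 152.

3

The total is 8 × 66 = 528.
With k values at 152 or above and the rest at least 1, the sum is at least 8 + 151k.
Since the sum is 528, we need 151k ≤ 520, i.e. k ≤ 3.
k = 3 is achieved by 3 values at 152 and 5 at 1, total 461; add 67 to one value (staying below 152) to reach 528.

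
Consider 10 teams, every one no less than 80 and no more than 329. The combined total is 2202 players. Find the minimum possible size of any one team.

80

To make one team as small as possible, make the other 9 as large as possible.
The other 9 can take up 9 × 329 = 2961 ≥ 2202 − 80, so one team can sit at its floor of 80.
Achievable: one at 80 and the other 9 totalling 2122, which fits since 9 × 80 ≤ 2122 ≤ 9 × 329.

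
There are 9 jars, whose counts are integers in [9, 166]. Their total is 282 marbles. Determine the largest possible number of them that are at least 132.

1

If k of the values are ≥ 132, the total is ≥ 132k + 9(9 − k).
Setting 132k + 9(9 − k) ≤ 282 gives 123k ≤ 201, so k ≤ 1.
k = 1 is achieved by 1 value at 132 and 8 at 9, total 204; add 78 to one value (staying below 132) to reach 282.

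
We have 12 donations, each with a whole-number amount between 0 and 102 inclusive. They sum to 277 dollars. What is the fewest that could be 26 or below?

2

Each value above 26 is at least 27, contributing at least 27 − 0 = 27 above the floor 0.
The sum exceeds the floor total 0 by 277, so at most ⌊277/27⌋ = 10 exceed 26, and at least 2 are ≤ 26.
Exactly 2 works: 2 values at 0 and 10 at 27 total 270; raise one of the low values by 7 (still ≤ 26) to hit 277.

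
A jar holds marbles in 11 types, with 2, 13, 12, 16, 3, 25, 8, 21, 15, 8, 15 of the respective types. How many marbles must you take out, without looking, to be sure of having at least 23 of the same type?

In the worst case you take as many as possible of each type without reaching 23: 2 + 13 + 12 + 16 + 3 + 22 + 8 + 21 + 15 + 8 + 15 = 135.
The next one must give 23 of some type, so 135 + 1 = 136.

136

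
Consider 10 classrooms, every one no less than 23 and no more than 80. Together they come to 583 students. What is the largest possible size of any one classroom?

To make one classroom as large as possible, make the other 9 as small as possible.
The other 9 contribute at least 9 × 23 = 207, leaving at most 583 − 207 = 376.
But each classroom is capped at 80, so the maximum is 80.
Achievable: one at 80 and the other 9 totalling 503, which fits since 9 × 23 ≤ 503 ≤ 9 × 80.

80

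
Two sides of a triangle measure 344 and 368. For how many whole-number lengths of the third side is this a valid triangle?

687

The triangle inequality gives |344 − 368| < c < 344 + 368, i.e. 24 < c < 712.
So c can be any integer from 25 to 711: 687 values.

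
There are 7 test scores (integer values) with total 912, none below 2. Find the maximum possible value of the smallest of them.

If every one of the 7 were at least 131, the total would be at least 7 × 131 = 917 > 912.
Taking 5 copies of 130 and 2 copies of 131 gives exactly 912, so 130 is attained.

130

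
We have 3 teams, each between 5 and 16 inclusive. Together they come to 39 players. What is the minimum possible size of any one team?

Minimizing one value means maximizing the remaining 2.
The other 2 contribute at most 2 × 16 = 32, leaving at least 39 − 32 = 7.
Since 7 ≥ 5, this is achievable: one at 7 and 2 at 16.

7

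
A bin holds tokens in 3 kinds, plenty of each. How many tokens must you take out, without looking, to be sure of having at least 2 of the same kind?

4

In the worst case you draw 1 of each of the 3 kinds: 3 × 1 = 3.
One more forces 2 of some kind, so 3 + 1 = 4.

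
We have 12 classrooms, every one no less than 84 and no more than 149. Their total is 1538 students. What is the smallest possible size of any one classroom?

To make one classroom as small as possible, make the other 11 as large as possible.
The other 11 can take up 11 × 149 = 1639 ≥ 1538 − 84, so one classroom can sit at its floor of 84.
Achievable: one at 84 and the other 11 totalling 1454, which fits since 11 × 84 ≤ 1454 ≤ 11 × 149.

84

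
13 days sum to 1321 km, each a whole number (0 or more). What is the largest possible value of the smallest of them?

101

The 13 values sum to 1321, so their minimum is at most ⌊1321/13⌋ = 101.
Achievable: 5 of them at 101 and 8 at 102 total 1321.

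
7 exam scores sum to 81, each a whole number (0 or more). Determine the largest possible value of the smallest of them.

11

If every one of the 7 were at least 12, the total would be at least 7 × 12 = 84 > 81.
Achievable: 3 of them at 11 and 4 at 12 total 81.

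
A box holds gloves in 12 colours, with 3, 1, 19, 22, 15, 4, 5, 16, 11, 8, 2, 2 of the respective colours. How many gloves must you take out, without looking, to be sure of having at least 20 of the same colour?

106

In the worst case you take as many as possible of each colour without reaching 20: 3 + 1 + 19 + 19 + 15 + 4 + 5 + 16 + 11 + 8 + 2 + 2 = 105.
The next one must give 20 of some colour, so 105 + 1 = 106.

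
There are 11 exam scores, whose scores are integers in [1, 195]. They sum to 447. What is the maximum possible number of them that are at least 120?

With k values at 120 or above and the rest at least 1, the sum is at least 11 + 119k.
Since the sum is 447, we need 119k ≤ 436, i.e. k ≤ 3.
k = 3 is achieved by 3 values at 120 and 8 at 1, total 368; add 79 to one value (staying below 120) to reach 447.

3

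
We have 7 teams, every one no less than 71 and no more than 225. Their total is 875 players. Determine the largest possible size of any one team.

225

Maximizing one value means minimizing the remaining 6.
The other 6 contribute at least 6 × 71 = 426, leaving at most 875 − 426 = 449.
But each team is capped at 225, so the maximum is 225.
Achievable: one at 225 and the other 6 totalling 650, which fits since 6 × 71 ≤ 650 ≤ 6 × 225.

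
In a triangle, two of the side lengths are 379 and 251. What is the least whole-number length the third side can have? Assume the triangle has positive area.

129

The third side must exceed |379 − 251| = 128.
The smallest integer above 128 is 129.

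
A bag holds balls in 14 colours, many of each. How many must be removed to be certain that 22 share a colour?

295

You could draw 21 of every colour without reaching 22 of any — 294 in all.
One more forces 22 of some colour, so 294 + 1 = 295.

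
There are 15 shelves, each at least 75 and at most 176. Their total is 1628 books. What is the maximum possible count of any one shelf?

Maximizing one value means minimizing the remaining 14.
The other 14 contribute at least 14 × 75 = 1050, leaving at most 1628 − 1050 = 578.
But each shelf is capped at 176, so the maximum is 176.
Achievable: one at 176 and the other 14 totalling 1452, which fits since 14 × 75 ≤ 1452 ≤ 14 × 176.

176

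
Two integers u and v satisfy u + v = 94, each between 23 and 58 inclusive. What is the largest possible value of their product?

2209

uv = u(94 − u) is maximized when u is as near 94/2 as the bounds allow.
Taking u = 47 and v = 47 (both in [23, 58]) gives uv = 2209.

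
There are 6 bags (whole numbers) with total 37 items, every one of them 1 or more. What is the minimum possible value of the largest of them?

The 6 values sum to 37, so their maximum is at least ⌈37/6⌉ = 7.
Achievable: 1 of them at 7 and 5 at 6 total 37.

7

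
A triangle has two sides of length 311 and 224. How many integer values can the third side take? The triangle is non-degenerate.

447

The triangle inequality gives |311 − 224| < c < 311 + 224, i.e. 87 < c < 535.
So c can be any integer from 88 to 534: 447 values.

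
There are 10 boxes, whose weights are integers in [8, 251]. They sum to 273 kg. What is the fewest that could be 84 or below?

8

If only k of them are at most 84, the other 10 − k are at least 85, so the total is at least (10 − k)·85 + k·8.
This is ≤ 273, so (10 − k)·85 + 8k ≤ 273, which gives k ≥ 8.
Exactly 8 works: 8 values at 8 and 2 at 85 total 234; raise one of the low values by 39 (still ≤ 84) to hit 273.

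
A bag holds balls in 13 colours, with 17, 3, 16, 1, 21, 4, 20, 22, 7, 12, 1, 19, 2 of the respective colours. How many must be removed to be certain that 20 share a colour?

In the worst case you take as many as possible of each colour without reaching 20: 17 + 3 + 16 + 1 + 19 + 4 + 19 + 19 + 7 + 12 + 1 + 19 + 2 = 139.
The next one must give 20 of some colour, so 139 + 1 = 140.

140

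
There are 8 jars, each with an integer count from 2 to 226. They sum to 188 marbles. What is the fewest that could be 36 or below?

4

If only k of them are at most 36, the other 8 − k are at least 37, so the total is at least (8 − k)·37 + k·2.
This is ≤ 188, so (8 − k)·37 + 2k ≤ 188, which gives k ≥ 4.
Exactly 4 works: 4 values at 2 and 4 at 37 total 156; raise one of the low values by 32 (still ≤ 36) to hit 188.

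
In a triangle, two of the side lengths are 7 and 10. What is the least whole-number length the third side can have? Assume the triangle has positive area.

4

The third side must exceed |7 − 10| = 3.
The smallest integer above 3 is 4.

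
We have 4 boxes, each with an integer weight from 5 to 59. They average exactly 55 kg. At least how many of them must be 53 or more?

2

The total is 4 × 55 = 220.
If only k of them are at least 53, the other 4 − k are at most 52, so the total is at most k·59 + (4 − k)·52.
This must reach 220, so k·59 + (4 − k)·52 ≥ 220, giving k ≥ 2.
Exactly 2 works: 2 values at 59 and 2 at 52 total 222; lower one of the high values by 2 (still ≥ 53) to hit 220.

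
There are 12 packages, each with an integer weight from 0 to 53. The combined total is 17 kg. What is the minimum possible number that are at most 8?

11

Let j be the number exceeding 8. Then the total is ≥ 9·j + 0·(12 − j) = 0 + 9j.
So 9j ≤ 17 and j ≤ 1; hence at least 12 − 1 = 11 are ≤ 8.
Exactly 11 works: 11 values at 0 and 1 at 9 total 9; raise one of the low values by 8 (still ≤ 8) to hit 17.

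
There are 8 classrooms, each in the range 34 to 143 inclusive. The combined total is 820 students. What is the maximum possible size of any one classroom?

To make one classroom as large as possible, make the other 7 as small as possible.
The other 7 contribute at least 7 × 34 = 238, leaving at most 820 − 238 = 582.
But each classroom is capped at 143, so the maximum is 143.
Achievable: one at 143 and the other 7 totalling 677, which fits since 7 × 34 ≤ 677 ≤ 7 × 143.

143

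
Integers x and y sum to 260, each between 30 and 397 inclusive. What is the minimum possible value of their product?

Since x + y is fixed, pushing one of them to its bound minimizes the product.
The extreme feasible split is x = 30, y = 230, giving xy = 6900.

6900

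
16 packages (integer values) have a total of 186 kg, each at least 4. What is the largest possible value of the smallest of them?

11

If every one of the 16 were at least 12, the total would be at least 16 × 12 = 192 > 186.
Taking 6 copies of 11 and 10 copies of 12 gives exactly 186, so 11 is attained.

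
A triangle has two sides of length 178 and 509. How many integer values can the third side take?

The triangle inequality gives |178 − 509| < c < 178 + 509, i.e. 331 < c < 687.
So c can be any integer from 332 to 686: 355 values.

355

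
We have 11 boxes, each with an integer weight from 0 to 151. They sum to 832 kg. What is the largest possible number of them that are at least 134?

6

Suppose k of them are at least 134. Those contribute at least 134 each and the other 11 − k at least 0 each.
So the total is at least 134k + 0(11 − k) = 0 + 134k. This must be ≤ 832, giving k ≤ 6.
k = 6 is achieved by 6 values at 134 and 5 at 0, total 804; add 28 to one value (staying below 134) to reach 832.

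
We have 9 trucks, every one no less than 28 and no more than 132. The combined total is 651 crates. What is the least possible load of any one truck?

28

Minimizing one value means maximizing the remaining 8.
The other 8 can take up 8 × 132 = 1056 ≥ 651 − 28, so one truck can sit at its floor of 28.
Achievable: one at 28 and the other 8 totalling 623, which fits since 8 × 28 ≤ 623 ≤ 8 × 132.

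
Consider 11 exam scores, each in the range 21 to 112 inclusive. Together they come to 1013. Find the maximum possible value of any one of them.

112

To make one score as large as possible, make the other 10 as small as possible.
The other 10 contribute at least 10 × 21 = 210, leaving at most 1013 − 210 = 803.
But each score is capped at 112, so the maximum is 112.
Achievable: one at 112 and the other 10 totalling 901, which fits since 10 × 21 ≤ 901 ≤ 10 × 112.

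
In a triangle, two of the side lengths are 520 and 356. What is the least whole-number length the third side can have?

The third side must exceed |520 − 356| = 164.
The smallest integer above 164 is 165.

165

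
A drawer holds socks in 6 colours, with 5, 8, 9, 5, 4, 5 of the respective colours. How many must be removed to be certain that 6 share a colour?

30

In the worst case you take as many as possible of each colour without reaching 6: 5 + 5 + 5 + 5 + 4 + 5 = 29.
The next one must give 6 of some colour, so 29 + 1 = 30.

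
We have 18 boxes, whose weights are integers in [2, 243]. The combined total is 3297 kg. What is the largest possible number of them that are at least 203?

16

If k of the values are ≥ 203, the total is ≥ 203k + 2(18 − k).
Setting 203k + 2(18 − k) ≤ 3297 gives 201k ≤ 3261, so k ≤ 16.
k = 16 is achieved by 16 values at 203 and 2 at 2, total 3252; add 45 to one value (staying below 203) to reach 3297.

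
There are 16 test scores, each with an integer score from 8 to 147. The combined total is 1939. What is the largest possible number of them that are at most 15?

Each value at 15 or below falls at least 147 − 15 = 132 short of the ceiling 147.
The ceiling total is 16 × 147 = 2352, and we need 1939, so at most ⌊(2352 − 1939)/132⌋ = 3 can be that low.
k = 3 is achieved by 3 values at 15 and 13 at 147, total 1956; lower one of the 147's by 17 (still > 15) to reach 1939.

3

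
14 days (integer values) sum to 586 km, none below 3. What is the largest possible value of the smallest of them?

The 14 values sum to 586, so their minimum is at most ⌊586/14⌋ = 41.
Equality holds with 2 values of 41 and 12 values of 42.

41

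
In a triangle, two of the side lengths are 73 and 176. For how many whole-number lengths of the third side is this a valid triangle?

The triangle inequality gives |73 − 176| < c < 73 + 176, i.e. 103 < c < 249.
So c can be any integer from 104 to 248: 145 values.

145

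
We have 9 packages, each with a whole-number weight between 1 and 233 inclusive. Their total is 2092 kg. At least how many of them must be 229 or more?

If only k of them are at least 229, the other 9 − k are at most 228, so the total is at most k·233 + (9 − k)·228.
This must reach 2092, so k·233 + (9 − k)·228 ≥ 2092, giving k ≥ 8.
Exactly 8 works: 8 values at 233 and 1 at 228 total 2092.

8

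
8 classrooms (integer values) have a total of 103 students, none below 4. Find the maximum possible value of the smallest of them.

12

If every one of the 8 were at least 13, the total would be at least 8 × 13 = 104 > 103.
Taking 1 copy of 12 and 7 copies of 13 gives exactly 103, so 12 is attained.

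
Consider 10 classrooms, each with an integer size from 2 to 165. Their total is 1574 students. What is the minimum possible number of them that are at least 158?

1

Each value short of 158 is at most 157, costing at least 165 − 157 = 8 against the maximum total of 1650.
We can afford to lose at most 1650 − 1574 = 76, so at most ⌊76/8⌋ = 9 fall short, and at least 1 are ≥ 158.
Exactly 1 works: 1 value at 165 and 9 at 157 total 1578; lower one of the high values by 4 (still ≥ 158) to hit 1574.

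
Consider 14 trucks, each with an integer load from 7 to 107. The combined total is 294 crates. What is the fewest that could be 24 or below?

Let j be the number exceeding 24. Then the total is ≥ 25·j + 7·(14 − j) = 98 + 18j.
So 18j ≤ 196 and j ≤ 10; hence at least 14 − 10 = 4 are ≤ 24.
Exactly 4 works: 4 values at 7 and 10 at 25 total 278; raise one of the low values by 16 (still ≤ 24) to hit 294.

4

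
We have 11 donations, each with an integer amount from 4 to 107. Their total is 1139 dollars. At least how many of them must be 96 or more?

8

Each value short of 96 is at most 95, costing at least 107 − 95 = 12 against the maximum total of 1177.
We can afford to lose at most 1177 − 1139 = 38, so at most ⌊38/12⌋ = 3 fall short, and at least 8 are ≥ 96.
Exactly 8 works: 8 values at 107 and 3 at 95 total 1141; lower one of the high values by 2 (still ≥ 96) to hit 1139.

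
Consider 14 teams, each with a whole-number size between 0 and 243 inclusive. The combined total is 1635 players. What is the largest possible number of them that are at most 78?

10

Suppose k of them are at most 78. Those contribute at most 78 each and the rest at most 243 each.
So the total is at most 78k + 243(14 − k) = 3402 − 165k. This must still be ≥ 1635, so k ≤ 10.
k = 10 is achieved by 10 values at 78 and 4 at 243, total 1752; lower one of the 243's by 117 (still > 78) to reach 1635.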